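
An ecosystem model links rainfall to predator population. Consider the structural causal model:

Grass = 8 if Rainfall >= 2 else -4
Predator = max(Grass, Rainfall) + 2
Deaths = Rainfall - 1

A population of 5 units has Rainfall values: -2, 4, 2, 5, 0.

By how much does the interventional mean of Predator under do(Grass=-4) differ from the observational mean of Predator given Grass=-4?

Under do(Grass=-4), Grass's equation is replaced by Grass=-4 for every unit. Per-unit Predator: 0, 6, 4, 7, 2. Mean = 3.8.
E[Predator|Grass=-4] averages over only the 2 units with Grass=-4 (Rainfall = -2, 0): Predator = 0, 2, mean 1.
Difference = 3.8 − 1 = 2.8.

2.8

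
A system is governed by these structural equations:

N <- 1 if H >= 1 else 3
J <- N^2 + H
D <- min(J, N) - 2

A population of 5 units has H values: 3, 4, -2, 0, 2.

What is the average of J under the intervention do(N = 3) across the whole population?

10.4

The intervention sets N=3 in all 5 units regardless of H. Recomputing J per unit gives 12, 13, 7, 9, 11; average 10.4.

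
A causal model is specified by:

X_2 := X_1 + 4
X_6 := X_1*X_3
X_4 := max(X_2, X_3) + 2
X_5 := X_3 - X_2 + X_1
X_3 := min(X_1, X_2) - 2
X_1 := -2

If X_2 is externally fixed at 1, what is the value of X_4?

Under do(X_2=1), the mechanism X_2 := X_1 + 4 is discarded; X_2 is fixed at 1.
X_3 = min(X_1, X_2) - 2  [with X_1=-2, X_2=1]  = -4
X_4 = max(X_2, X_3) + 2  [with X_2=1, X_3=-4]  = 3

3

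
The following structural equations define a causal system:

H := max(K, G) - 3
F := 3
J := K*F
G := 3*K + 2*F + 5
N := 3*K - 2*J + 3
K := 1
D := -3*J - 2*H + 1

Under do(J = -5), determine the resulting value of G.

do(J=-5) replaces the equation J := K*F with the constant J = -5.
G is not downstream of the intervention, so its value is determined by the original equations.
G = 3*K + 2*F + 5  [with K=1, F=3]  = 14

14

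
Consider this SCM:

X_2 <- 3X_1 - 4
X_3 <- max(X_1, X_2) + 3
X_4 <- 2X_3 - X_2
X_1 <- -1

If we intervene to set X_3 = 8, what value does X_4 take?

The intervention breaks the incoming arrows to X_3: X_3 <- max(X_1, X_2) + 3 no longer applies, and X_3 = 8.
X_2 = 3X_1 - 4  [with X_1=-1]  = -7
X_4 = 2X_3 - X_2  [with X_3=8, X_2=-7]  = 23

23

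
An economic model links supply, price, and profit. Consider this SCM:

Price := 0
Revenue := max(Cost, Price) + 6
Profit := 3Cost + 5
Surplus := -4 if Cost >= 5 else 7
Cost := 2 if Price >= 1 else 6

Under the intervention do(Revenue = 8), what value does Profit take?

The intervention breaks the incoming arrows to Revenue: Revenue := max(Cost, Price) + 6 no longer applies, and Revenue = 8.
Profit is not downstream of the intervention, so its value is determined by the original equations.
Cost = 2 if Price >= 1 else 6  [with Price=0]  = 6
Profit = 3Cost + 5  [with Cost=6]  = 23

23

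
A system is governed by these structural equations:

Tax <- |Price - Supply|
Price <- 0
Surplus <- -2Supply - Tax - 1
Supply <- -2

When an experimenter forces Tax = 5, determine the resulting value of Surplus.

-2

The intervention breaks the incoming arrows to Tax: Tax <- |Price - Supply| no longer applies, and Tax = 5.
Surplus = -2Supply - Tax - 1  [with Supply=-2, Tax=5]  = -2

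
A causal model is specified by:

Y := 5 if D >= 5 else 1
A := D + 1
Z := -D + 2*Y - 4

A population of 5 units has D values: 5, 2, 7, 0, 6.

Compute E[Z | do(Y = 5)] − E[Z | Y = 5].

2

Every unit gets Y=5 under the intervention. Z values become 1, 4, -1, 6, 0; E[Z|do(Y=5)] = 2.
E[Z|Y=5] averages over only the 3 units with Y=5 (D = 5, 7, 6): Z = 1, -1, 0, mean 0.
Difference = 2 − 0 = 2.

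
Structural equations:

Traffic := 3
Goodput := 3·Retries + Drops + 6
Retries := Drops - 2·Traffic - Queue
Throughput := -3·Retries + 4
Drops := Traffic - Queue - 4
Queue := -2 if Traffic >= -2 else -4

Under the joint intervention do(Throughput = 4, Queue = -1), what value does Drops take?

0

Setting Throughput = 4, Queue = -1 by intervention discards those variables' equations.
Drops = Traffic - Queue - 4  [with Traffic=3, Queue=-1]  = 0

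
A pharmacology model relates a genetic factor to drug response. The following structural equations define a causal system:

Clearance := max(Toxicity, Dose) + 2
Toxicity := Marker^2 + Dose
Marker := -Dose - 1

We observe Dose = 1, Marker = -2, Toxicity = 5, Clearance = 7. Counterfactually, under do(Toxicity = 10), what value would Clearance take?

The intervention breaks the incoming arrows to Toxicity: Toxicity := Marker^2 + Dose no longer applies, and Toxicity = 10.
Clearance = max(Toxicity, Dose) + 2  [with Toxicity=10, Dose=1]  = 12

12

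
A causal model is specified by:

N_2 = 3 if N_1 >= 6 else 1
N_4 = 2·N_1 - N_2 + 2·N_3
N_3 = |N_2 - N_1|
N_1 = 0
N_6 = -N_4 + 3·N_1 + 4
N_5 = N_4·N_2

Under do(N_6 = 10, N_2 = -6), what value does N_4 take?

Under do(N_6 = 10, N_2 = -6), each intervened variable's structural equation is replaced by its fixed value.
N_3 = |N_2 - N_1|  [with N_2=-6, N_1=0]  = 6
N_4 = 2·N_1 - N_2 + 2·N_3  [with N_1=0, N_2=-6, N_3=6]  = 18

18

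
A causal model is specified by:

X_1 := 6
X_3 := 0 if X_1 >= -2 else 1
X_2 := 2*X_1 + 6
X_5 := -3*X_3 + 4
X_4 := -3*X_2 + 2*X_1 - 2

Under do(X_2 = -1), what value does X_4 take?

13

Under do(X_2=-1), the mechanism X_2 := 2*X_1 + 6 is discarded; X_2 is fixed at -1.
X_4 = -3*X_2 + 2*X_1 - 2  [with X_2=-1, X_1=6]  = 13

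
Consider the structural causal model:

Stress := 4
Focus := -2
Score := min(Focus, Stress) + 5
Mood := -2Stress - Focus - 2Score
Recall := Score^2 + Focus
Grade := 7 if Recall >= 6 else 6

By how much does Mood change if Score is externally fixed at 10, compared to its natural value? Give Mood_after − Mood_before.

-14

The intervention breaks the incoming arrows to Score: Score := min(Focus, Stress) + 5 no longer applies, and Score = 10.
Mood = -2Stress - Focus - 2Score  [with Stress=4, Focus=-2, Score=10]  = -26
Without intervention: Score = min(Focus, Stress) + 5  [with Focus=-2, Stress=4]  = 3; Mood = -2Stress - Focus - 2Score  [with Stress=4, Focus=-2, Score=3]  = -12.
Change = -26 − (-12) = -14.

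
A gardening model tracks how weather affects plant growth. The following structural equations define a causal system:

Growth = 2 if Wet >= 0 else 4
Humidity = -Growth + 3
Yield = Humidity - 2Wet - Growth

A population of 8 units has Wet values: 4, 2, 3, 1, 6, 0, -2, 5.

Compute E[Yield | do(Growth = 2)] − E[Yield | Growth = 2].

The intervention sets Growth=2 in all 8 units regardless of Wet. Recomputing Yield per unit gives -9, -5, -7, -3, -13, -1, 3, -11; average -5.75.
Conditioning on Growth=2 selects the 7 unit(s) with Wet ∈ {4, 2, 3, 1, 6, 0, 5}. Their Yield values: -9, -5, -7, -3, -13, -1, -11. Mean = -7.
Difference = -5.75 − (-7) = 1.25.

1.25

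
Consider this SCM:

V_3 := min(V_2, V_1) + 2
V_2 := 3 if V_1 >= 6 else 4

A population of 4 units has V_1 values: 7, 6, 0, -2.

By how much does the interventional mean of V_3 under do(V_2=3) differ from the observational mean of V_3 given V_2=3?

-2

Under do(V_2=3), V_2's equation is replaced by V_2=3 for every unit. Per-unit V_3: 5, 5, 2, 0. Mean = 3.
Observing V_2=3 restricts to units where V_2's equation naturally yields 3: V_1 ∈ {7, 6}. In that subpopulation V_3 = 5, 5, mean 5.
Difference = 3 − 5 = -2.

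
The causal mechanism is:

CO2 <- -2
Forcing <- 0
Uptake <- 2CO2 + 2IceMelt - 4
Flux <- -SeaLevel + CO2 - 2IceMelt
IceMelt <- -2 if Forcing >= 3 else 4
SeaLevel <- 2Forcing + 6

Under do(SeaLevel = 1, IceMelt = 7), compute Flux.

The joint intervention fixes SeaLevel = 1, IceMelt = 7, removing each variable's own equation.
Flux = -SeaLevel + CO2 - 2IceMelt  [with SeaLevel=1, CO2=-2, IceMelt=7]  = -17

-17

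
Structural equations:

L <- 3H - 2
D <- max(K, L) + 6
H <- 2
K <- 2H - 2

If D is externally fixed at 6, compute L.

Under do(D=6), the mechanism D <- max(K, L) + 6 is discarded; D is fixed at 6.
Since L is not a descendant of the intervened variable, it is unaffected.
L = 3H - 2  [with H=2]  = 4

4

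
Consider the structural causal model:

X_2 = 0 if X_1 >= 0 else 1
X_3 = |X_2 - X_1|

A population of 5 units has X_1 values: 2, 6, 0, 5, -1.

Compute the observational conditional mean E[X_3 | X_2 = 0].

Conditioning on X_2=0 selects the 4 unit(s) with X_1 ∈ {2, 6, 0, 5}. Their X_3 values: 2, 6, 0, 5. Mean = 3.25.

3.25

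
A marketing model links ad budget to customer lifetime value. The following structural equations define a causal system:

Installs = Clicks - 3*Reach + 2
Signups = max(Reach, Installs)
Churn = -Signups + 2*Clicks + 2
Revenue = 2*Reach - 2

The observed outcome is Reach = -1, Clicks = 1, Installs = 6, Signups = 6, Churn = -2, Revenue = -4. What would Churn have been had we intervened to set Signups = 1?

3

Intervening sets Signups = 1 and removes its equation (Signups = max(Reach, Installs)).
Churn = -Signups + 2*Clicks + 2  [with Signups=1, Clicks=1]  = 3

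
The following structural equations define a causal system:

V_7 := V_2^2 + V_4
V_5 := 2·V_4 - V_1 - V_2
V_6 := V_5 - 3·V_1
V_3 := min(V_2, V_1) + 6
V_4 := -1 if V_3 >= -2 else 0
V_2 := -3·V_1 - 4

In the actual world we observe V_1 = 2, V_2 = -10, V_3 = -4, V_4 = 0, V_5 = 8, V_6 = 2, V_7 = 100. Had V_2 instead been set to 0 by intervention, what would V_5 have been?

-4

do(V_2=0) replaces the equation V_2 := -3·V_1 - 4 with the constant V_2 = 0.
V_3 = min(V_2, V_1) + 6  [with V_2=0, V_1=2]  = 6
V_4 = -1 if V_3 >= -2 else 0  [with V_3=6]  = -1
V_5 = 2·V_4 - V_1 - V_2  [with V_4=-1, V_1=2, V_2=0]  = -4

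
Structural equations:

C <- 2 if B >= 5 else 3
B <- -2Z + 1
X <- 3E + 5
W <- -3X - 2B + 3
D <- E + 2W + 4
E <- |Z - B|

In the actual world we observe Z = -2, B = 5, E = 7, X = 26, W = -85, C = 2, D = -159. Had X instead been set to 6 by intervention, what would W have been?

-25

Intervening sets X = 6 and removes its equation (X <- 3E + 5).
B = -2Z + 1  [with Z=-2]  = 5
W = -3X - 2B + 3  [with X=6, B=5]  = -25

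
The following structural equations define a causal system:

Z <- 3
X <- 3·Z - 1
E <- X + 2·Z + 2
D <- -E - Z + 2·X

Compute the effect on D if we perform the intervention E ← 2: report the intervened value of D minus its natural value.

14

The intervention breaks the incoming arrows to E: E <- X + 2·Z + 2 no longer applies, and E = 2.
X = 3·Z - 1  [with Z=3]  = 8
D = -E - Z + 2·X  [with E=2, Z=3, X=8]  = 11
Without intervention: X = 3·Z - 1  [with Z=3]  = 8; E = X + 2·Z + 2  [with X=8, Z=3]  = 16; D = -E - Z + 2·X  [with E=16, Z=3, X=8]  = -3.
Change = 11 − (-3) = 14.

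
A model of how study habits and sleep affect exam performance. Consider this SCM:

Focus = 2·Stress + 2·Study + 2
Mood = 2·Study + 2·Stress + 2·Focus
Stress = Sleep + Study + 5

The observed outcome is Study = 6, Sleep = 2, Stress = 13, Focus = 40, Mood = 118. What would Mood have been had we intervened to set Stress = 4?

do(Stress=4) replaces the equation Stress = Sleep + Study + 5 with the constant Stress = 4.
Focus = 2·Stress + 2·Study + 2  [with Stress=4, Study=6]  = 22
Mood = 2·Study + 2·Stress + 2·Focus  [with Study=6, Stress=4, Focus=22]  = 64

64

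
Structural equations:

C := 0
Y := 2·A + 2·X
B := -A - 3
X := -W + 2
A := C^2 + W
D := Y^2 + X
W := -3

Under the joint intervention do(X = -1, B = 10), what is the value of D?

Under do(X = -1, B = 10), each intervened variable's structural equation is replaced by its fixed value.
A = C^2 + W  [with C=0, W=-3]  = -3
Y = 2·A + 2·X  [with A=-3, X=-1]  = -8
D = Y^2 + X  [with Y=-8, X=-1]  = 63

63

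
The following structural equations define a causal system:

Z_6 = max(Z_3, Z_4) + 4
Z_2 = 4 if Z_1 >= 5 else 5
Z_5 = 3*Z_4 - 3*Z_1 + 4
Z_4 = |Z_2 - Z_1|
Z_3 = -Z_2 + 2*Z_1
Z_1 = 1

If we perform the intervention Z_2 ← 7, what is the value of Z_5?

19

do(Z_2=7) replaces the equation Z_2 = 4 if Z_1 >= 5 else 5 with the constant Z_2 = 7.
Z_4 = |Z_2 - Z_1|  [with Z_2=7, Z_1=1]  = 6
Z_5 = 3*Z_4 - 3*Z_1 + 4  [with Z_4=6, Z_1=1]  = 19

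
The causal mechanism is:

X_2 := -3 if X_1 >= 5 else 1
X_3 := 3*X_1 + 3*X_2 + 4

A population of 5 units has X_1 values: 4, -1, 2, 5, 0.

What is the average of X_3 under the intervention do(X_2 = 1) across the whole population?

Under do(X_2=1), X_2's equation is replaced by X_2=1 for every unit. Per-unit X_3: 19, 4, 13, 22, 7. Mean = 13.

13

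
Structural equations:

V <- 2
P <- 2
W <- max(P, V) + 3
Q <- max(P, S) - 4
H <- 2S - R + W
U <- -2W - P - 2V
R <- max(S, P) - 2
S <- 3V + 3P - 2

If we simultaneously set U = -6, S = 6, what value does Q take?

2

Setting U = -6, S = 6 by intervention discards those variables' equations.
Q = max(P, S) - 4  [with P=2, S=6]  = 2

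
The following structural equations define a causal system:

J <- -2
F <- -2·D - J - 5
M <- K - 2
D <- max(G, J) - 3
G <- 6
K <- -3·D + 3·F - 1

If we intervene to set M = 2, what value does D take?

3

do(M=2) replaces the equation M <- K - 2 with the constant M = 2.
D is not downstream of the intervention, so its value is determined by the original equations.
D = max(G, J) - 3  [with G=6, J=-2]  = 3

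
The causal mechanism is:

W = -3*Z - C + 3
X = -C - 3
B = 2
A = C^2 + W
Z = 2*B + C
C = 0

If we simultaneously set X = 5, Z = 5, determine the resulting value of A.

The joint intervention fixes X = 5, Z = 5, removing each variable's own equation.
W = -3*Z - C + 3  [with Z=5, C=0]  = -12
A = C^2 + W  [with C=0, W=-12]  = -12

-12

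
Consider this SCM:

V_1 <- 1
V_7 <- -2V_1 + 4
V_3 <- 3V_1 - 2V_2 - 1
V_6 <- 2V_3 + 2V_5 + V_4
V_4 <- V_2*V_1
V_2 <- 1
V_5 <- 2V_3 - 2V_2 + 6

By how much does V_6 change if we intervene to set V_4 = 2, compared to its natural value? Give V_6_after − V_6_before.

Under do(V_4=2), the mechanism V_4 <- V_2*V_1 is discarded; V_4 is fixed at 2.
V_3 = 3V_1 - 2V_2 - 1  [with V_1=1, V_2=1]  = 0
V_5 = 2V_3 - 2V_2 + 6  [with V_3=0, V_2=1]  = 4
V_6 = 2V_3 + 2V_5 + V_4  [with V_3=0, V_5=4, V_4=2]  = 10
Without intervention: V_3 = 3V_1 - 2V_2 - 1  [with V_1=1, V_2=1]  = 0; V_4 = V_2*V_1  [with V_2=1, V_1=1]  = 1; V_5 = 2V_3 - 2V_2 + 6  [with V_3=0, V_2=1]  = 4; V_6 = 2V_3 + 2V_5 + V_4  [with V_3=0, V_5=4, V_4=1]  = 9.
Change = 10 − 9 = 1.

1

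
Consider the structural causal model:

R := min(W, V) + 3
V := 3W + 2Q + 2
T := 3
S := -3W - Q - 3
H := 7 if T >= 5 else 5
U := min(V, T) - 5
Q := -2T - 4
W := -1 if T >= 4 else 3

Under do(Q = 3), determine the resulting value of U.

Under do(Q=3), the mechanism Q := -2T - 4 is discarded; Q is fixed at 3.
W = -1 if T >= 4 else 3  [with T=3]  = 3
V = 3W + 2Q + 2  [with W=3, Q=3]  = 17
U = min(V, T) - 5  [with V=17, T=3]  = -2

-2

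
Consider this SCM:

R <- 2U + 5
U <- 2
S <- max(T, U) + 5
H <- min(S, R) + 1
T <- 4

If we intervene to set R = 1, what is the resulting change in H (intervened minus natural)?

-8

Intervening sets R = 1 and removes its equation (R <- 2U + 5).
S = max(T, U) + 5  [with T=4, U=2]  = 9
H = min(S, R) + 1  [with S=9, R=1]  = 2
Without intervention: S = max(T, U) + 5  [with T=4, U=2]  = 9; R = 2U + 5  [with U=2]  = 9; H = min(S, R) + 1  [with S=9, R=9]  = 10.
Change = 2 − 10 = -8.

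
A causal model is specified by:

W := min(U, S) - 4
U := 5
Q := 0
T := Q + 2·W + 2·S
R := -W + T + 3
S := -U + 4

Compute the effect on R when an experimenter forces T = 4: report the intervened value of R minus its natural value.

16

The intervention breaks the incoming arrows to T: T := Q + 2·W + 2·S no longer applies, and T = 4.
S = -U + 4  [with U=5]  = -1
W = min(U, S) - 4  [with U=5, S=-1]  = -5
R = -W + T + 3  [with W=-5, T=4]  = 12
Without intervention: S = -U + 4  [with U=5]  = -1; W = min(U, S) - 4  [with U=5, S=-1]  = -5; T = Q + 2·W + 2·S  [with Q=0, W=-5, S=-1]  = -12; R = -W + T + 3  [with W=-5, T=-12]  = -4.
Change = 12 − (-4) = 16.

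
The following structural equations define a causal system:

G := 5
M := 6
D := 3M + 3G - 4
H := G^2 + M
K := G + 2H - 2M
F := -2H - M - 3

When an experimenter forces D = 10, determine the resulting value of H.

The intervention breaks the incoming arrows to D: D := 3M + 3G - 4 no longer applies, and D = 10.
H is not downstream of the intervention, so its value is determined by the original equations.
H = G^2 + M  [with G=5, M=6]  = 31

31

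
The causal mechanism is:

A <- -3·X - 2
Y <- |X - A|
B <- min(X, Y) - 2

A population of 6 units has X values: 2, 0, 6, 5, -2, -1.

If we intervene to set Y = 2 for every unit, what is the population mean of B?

The intervention sets Y=2 in all 6 units regardless of X. Recomputing B per unit gives 0, -2, 0, 0, -4, -3; average -1.5.

-1.5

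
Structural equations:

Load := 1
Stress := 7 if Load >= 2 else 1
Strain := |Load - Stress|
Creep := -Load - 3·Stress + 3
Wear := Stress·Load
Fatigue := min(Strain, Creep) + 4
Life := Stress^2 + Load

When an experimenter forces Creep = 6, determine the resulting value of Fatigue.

Under do(Creep=6), the mechanism Creep := -Load - 3·Stress + 3 is discarded; Creep is fixed at 6.
Stress = 7 if Load >= 2 else 1  [with Load=1]  = 1
Strain = |Load - Stress|  [with Load=1, Stress=1]  = 0
Fatigue = min(Strain, Creep) + 4  [with Strain=0, Creep=6]  = 4

4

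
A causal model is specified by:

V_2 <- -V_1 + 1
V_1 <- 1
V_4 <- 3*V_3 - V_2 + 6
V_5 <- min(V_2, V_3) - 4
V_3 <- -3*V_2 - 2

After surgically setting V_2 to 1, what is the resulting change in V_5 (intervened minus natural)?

-3

do(V_2=1) replaces the equation V_2 <- -V_1 + 1 with the constant V_2 = 1.
V_3 = -3*V_2 - 2  [with V_2=1]  = -5
V_5 = min(V_2, V_3) - 4  [with V_2=1, V_3=-5]  = -9
Without intervention: V_2 = -V_1 + 1  [with V_1=1]  = 0; V_3 = -3*V_2 - 2  [with V_2=0]  = -2; V_5 = min(V_2, V_3) - 4  [with V_2=0, V_3=-2]  = -6.
Change = -9 − (-6) = -3.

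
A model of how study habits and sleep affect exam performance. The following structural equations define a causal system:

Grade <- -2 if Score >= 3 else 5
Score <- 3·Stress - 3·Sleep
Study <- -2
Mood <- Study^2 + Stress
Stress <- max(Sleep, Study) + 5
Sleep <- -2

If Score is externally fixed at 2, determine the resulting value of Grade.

5

Under do(Score=2), the mechanism Score <- 3·Stress - 3·Sleep is discarded; Score is fixed at 2.
Grade = -2 if Score >= 3 else 5  [with Score=2]  = 5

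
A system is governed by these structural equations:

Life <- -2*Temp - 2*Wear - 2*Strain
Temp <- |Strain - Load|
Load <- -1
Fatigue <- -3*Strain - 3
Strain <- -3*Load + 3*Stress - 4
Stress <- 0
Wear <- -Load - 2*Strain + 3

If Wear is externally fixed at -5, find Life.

12

Under do(Wear=-5), the mechanism Wear <- -Load - 2*Strain + 3 is discarded; Wear is fixed at -5.
Strain = -3*Load + 3*Stress - 4  [with Load=-1, Stress=0]  = -1
Temp = |Strain - Load|  [with Strain=-1, Load=-1]  = 0
Life = -2*Temp - 2*Wear - 2*Strain  [with Temp=0, Wear=-5, Strain=-1]  = 12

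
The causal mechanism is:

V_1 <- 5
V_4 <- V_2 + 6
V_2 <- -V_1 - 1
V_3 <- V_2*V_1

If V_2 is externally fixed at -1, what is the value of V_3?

-5

The intervention breaks the incoming arrows to V_2: V_2 <- -V_1 - 1 no longer applies, and V_2 = -1.
V_3 = V_2*V_1  [with V_2=-1, V_1=5]  = -5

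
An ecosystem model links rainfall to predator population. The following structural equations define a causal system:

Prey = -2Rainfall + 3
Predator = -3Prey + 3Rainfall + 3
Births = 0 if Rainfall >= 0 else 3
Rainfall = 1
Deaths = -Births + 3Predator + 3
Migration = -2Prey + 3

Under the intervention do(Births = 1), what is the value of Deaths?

Intervening sets Births = 1 and removes its equation (Births = 0 if Rainfall >= 0 else 3).
Prey = -2Rainfall + 3  [with Rainfall=1]  = 1
Predator = -3Prey + 3Rainfall + 3  [with Prey=1, Rainfall=1]  = 3
Deaths = -Births + 3Predator + 3  [with Births=1, Predator=3]  = 11

11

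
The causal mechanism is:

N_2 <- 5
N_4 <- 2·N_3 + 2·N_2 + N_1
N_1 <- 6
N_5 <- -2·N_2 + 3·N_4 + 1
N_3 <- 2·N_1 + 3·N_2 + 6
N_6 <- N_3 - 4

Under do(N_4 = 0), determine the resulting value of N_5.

-9

Intervening sets N_4 = 0 and removes its equation (N_4 <- 2·N_3 + 2·N_2 + N_1).
N_5 = -2·N_2 + 3·N_4 + 1  [with N_2=5, N_4=0]  = -9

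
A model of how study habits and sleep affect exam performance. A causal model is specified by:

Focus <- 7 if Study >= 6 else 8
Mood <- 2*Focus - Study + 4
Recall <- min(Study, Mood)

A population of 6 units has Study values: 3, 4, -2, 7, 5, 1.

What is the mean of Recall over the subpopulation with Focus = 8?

2.2

Conditioning on Focus=8 selects the 5 unit(s) with Study ∈ {3, 4, -2, 5, 1}. Their Recall values: 3, 4, -2, 5, 1. Mean = 2.2.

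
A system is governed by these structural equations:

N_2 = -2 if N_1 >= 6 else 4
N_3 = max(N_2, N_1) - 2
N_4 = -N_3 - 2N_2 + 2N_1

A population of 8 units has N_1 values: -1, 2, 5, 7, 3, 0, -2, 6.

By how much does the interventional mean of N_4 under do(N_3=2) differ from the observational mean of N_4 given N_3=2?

Under do(N_3=2), N_3's equation is replaced by N_3=2 for every unit. Per-unit N_4: -12, -6, 0, 16, -4, -10, -14, 14. Mean = -2.
Conditioning on N_3=2 selects the 5 unit(s) with N_1 ∈ {-1, 2, 3, 0, -2}. Their N_4 values: -12, -6, -4, -10, -14. Mean = -9.2.
Difference = -2 − (-9.2) = 7.2.

7.2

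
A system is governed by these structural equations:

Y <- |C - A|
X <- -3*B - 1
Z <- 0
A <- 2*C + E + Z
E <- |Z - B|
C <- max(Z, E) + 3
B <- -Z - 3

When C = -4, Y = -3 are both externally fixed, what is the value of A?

-5

Setting C = -4, Y = -3 by intervention discards those variables' equations.
B = -Z - 3  [with Z=0]  = -3
E = |Z - B|  [with Z=0, B=-3]  = 3
A = 2*C + E + Z  [with C=-4, E=3, Z=0]  = -5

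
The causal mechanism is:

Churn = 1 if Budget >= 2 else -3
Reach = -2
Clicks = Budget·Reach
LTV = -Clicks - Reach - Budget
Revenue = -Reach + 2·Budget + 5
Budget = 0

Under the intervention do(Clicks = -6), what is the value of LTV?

The intervention breaks the incoming arrows to Clicks: Clicks = Budget·Reach no longer applies, and Clicks = -6.
LTV = -Clicks - Reach - Budget  [with Clicks=-6, Reach=-2, Budget=0]  = 8

8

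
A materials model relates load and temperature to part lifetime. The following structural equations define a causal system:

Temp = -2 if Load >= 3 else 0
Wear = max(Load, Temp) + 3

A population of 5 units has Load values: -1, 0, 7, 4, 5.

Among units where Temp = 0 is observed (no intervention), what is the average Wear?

Conditioning on Temp=0 selects the 2 unit(s) with Load ∈ {-1, 0}. Their Wear values: 3, 3. Mean = 3.

3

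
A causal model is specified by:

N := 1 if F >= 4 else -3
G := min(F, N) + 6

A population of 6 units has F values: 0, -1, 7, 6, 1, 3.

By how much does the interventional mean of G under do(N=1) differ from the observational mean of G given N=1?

do(N=1) breaks N's dependence on F. With N=1 fixed, G across the units is 6, 5, 7, 7, 7, 7, mean 6.5.
Observing N=1 restricts to units where N's equation naturally yields 1: F ∈ {7, 6}. In that subpopulation G = 7, 7, mean 7.
Difference = 6.5 − 7 = -0.5.

-0.5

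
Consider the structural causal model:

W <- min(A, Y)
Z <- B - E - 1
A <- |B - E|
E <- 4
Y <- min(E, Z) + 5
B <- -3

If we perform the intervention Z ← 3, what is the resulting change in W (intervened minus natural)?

10

Under do(Z=3), the mechanism Z <- B - E - 1 is discarded; Z is fixed at 3.
A = |B - E|  [with B=-3, E=4]  = 7
Y = min(E, Z) + 5  [with E=4, Z=3]  = 8
W = min(A, Y)  [with A=7, Y=8]  = 7
Without intervention: A = |B - E|  [with B=-3, E=4]  = 7; Z = B - E - 1  [with B=-3, E=4]  = -8; Y = min(E, Z) + 5  [with E=4, Z=-8]  = -3; W = min(A, Y)  [with A=7, Y=-3]  = -3.
Change = 7 − (-3) = 10.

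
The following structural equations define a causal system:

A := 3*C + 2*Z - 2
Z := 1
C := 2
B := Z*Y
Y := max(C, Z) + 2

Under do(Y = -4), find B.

Intervening sets Y = -4 and removes its equation (Y := max(C, Z) + 2).
B = Z*Y  [with Z=1, Y=-4]  = -4

-4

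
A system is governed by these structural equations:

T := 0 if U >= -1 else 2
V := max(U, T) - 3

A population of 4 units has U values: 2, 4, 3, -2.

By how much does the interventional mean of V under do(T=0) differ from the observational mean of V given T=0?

-0.75

Under do(T=0), T's equation is replaced by T=0 for every unit. Per-unit V: -1, 1, 0, -3. Mean = -0.75.
Observing T=0 restricts to units where T's equation naturally yields 0: U ∈ {2, 4, 3}. In that subpopulation V = -1, 1, 0, mean 0.
Difference = -0.75 − 0 = -0.75.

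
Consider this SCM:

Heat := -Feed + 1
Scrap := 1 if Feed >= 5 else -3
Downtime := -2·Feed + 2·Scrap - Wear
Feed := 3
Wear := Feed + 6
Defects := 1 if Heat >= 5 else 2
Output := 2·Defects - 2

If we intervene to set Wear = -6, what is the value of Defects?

2

The intervention breaks the incoming arrows to Wear: Wear := Feed + 6 no longer applies, and Wear = -6.
Defects is not downstream of the intervention, so its value is determined by the original equations.
Heat = -Feed + 1  [with Feed=3]  = -2
Defects = 1 if Heat >= 5 else 2  [with Heat=-2]  = 2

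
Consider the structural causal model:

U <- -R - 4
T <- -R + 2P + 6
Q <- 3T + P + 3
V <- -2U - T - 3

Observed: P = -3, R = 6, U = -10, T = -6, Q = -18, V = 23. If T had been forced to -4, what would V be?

Under do(T=-4), the mechanism T <- -R + 2P + 6 is discarded; T is fixed at -4.
U = -R - 4  [with R=6]  = -10
V = -2U - T - 3  [with U=-10, T=-4]  = 21

21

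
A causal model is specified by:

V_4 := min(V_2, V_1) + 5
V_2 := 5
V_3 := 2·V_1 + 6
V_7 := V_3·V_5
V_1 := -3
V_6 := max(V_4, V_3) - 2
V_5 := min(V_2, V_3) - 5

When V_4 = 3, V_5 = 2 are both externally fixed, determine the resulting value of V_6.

1

The joint intervention fixes V_4 = 3, V_5 = 2, removing each variable's own equation.
V_3 = 2·V_1 + 6  [with V_1=-3]  = 0
V_6 = max(V_4, V_3) - 2  [with V_4=3, V_3=0]  = 1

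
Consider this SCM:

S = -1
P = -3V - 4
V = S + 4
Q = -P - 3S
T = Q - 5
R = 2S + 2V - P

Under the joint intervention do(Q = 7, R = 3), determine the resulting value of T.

2

Setting Q = 7, R = 3 by intervention discards those variables' equations.
T = Q - 5  [with Q=7]  = 2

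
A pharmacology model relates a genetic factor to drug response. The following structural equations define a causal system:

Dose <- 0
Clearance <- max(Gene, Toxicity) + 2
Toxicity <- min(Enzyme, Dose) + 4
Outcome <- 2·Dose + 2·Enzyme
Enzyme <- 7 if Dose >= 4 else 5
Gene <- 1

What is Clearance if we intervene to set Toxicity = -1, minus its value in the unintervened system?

Intervening sets Toxicity = -1 and removes its equation (Toxicity <- min(Enzyme, Dose) + 4).
Clearance = max(Gene, Toxicity) + 2  [with Gene=1, Toxicity=-1]  = 3
Without intervention: Enzyme = 7 if Dose >= 4 else 5  [with Dose=0]  = 5; Toxicity = min(Enzyme, Dose) + 4  [with Enzyme=5, Dose=0]  = 4; Clearance = max(Gene, Toxicity) + 2  [with Gene=1, Toxicity=4]  = 6.
Change = 3 − 6 = -3.

-3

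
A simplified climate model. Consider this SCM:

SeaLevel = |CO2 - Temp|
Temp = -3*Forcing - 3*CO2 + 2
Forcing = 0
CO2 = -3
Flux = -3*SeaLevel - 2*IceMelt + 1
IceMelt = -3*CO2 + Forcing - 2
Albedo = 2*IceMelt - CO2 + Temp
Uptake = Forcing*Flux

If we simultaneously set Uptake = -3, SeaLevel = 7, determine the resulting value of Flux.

Setting Uptake = -3, SeaLevel = 7 by intervention discards those variables' equations.
IceMelt = -3*CO2 + Forcing - 2  [with CO2=-3, Forcing=0]  = 7
Flux = -3*SeaLevel - 2*IceMelt + 1  [with SeaLevel=7, IceMelt=7]  = -34

-34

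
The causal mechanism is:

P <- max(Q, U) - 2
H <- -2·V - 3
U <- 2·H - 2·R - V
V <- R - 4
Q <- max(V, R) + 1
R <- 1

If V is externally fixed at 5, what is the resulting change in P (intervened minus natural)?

Under do(V=5), the mechanism V <- R - 4 is discarded; V is fixed at 5.
H = -2·V - 3  [with V=5]  = -13
U = 2·H - 2·R - V  [with H=-13, R=1, V=5]  = -33
Q = max(V, R) + 1  [with V=5, R=1]  = 6
P = max(Q, U) - 2  [with Q=6, U=-33]  = 4
Without intervention: V = R - 4  [with R=1]  = -3; H = -2·V - 3  [with V=-3]  = 3; U = 2·H - 2·R - V  [with H=3, R=1, V=-3]  = 7; Q = max(V, R) + 1  [with V=-3, R=1]  = 2; P = max(Q, U) - 2  [with Q=2, U=7]  = 5.
Change = 4 − 5 = -1.

-1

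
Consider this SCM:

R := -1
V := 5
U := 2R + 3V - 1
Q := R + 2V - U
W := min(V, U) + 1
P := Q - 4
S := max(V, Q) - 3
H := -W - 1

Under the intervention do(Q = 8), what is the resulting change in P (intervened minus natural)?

11

Under do(Q=8), the mechanism Q := R + 2V - U is discarded; Q is fixed at 8.
P = Q - 4  [with Q=8]  = 4
Without intervention: U = 2R + 3V - 1  [with R=-1, V=5]  = 12; Q = R + 2V - U  [with R=-1, V=5, U=12]  = -3; P = Q - 4  [with Q=-3]  = -7.
Change = 4 − (-7) = 11.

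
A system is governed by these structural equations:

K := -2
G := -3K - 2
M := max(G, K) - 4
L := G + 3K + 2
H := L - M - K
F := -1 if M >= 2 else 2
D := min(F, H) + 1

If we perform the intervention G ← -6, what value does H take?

do(G=-6) replaces the equation G := -3K - 2 with the constant G = -6.
M = max(G, K) - 4  [with G=-6, K=-2]  = -6
L = G + 3K + 2  [with G=-6, K=-2]  = -10
H = L - M - K  [with L=-10, M=-6, K=-2]  = -2

-2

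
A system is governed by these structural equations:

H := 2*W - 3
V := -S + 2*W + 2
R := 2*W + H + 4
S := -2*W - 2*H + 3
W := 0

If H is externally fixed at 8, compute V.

Under do(H=8), the mechanism H := 2*W - 3 is discarded; H is fixed at 8.
S = -2*W - 2*H + 3  [with W=0, H=8]  = -13
V = -S + 2*W + 2  [with S=-13, W=0]  = 15

15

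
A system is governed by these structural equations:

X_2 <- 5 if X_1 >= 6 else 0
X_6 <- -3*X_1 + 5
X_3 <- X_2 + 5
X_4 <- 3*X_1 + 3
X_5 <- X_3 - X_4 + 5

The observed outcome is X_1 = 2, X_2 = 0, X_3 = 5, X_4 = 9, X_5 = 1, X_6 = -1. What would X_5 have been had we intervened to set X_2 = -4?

do(X_2=-4) replaces the equation X_2 <- 5 if X_1 >= 6 else 0 with the constant X_2 = -4.
X_3 = X_2 + 5  [with X_2=-4]  = 1
X_4 = 3*X_1 + 3  [with X_1=2]  = 9
X_5 = X_3 - X_4 + 5  [with X_3=1, X_4=9]  = -3

-3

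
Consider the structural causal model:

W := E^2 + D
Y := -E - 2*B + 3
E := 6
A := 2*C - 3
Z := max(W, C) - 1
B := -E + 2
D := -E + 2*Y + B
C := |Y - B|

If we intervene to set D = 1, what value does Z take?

36

The intervention breaks the incoming arrows to D: D := -E + 2*Y + B no longer applies, and D = 1.
B = -E + 2  [with E=6]  = -4
Y = -E - 2*B + 3  [with E=6, B=-4]  = 5
W = E^2 + D  [with E=6, D=1]  = 37
C = |Y - B|  [with Y=5, B=-4]  = 9
Z = max(W, C) - 1  [with W=37, C=9]  = 36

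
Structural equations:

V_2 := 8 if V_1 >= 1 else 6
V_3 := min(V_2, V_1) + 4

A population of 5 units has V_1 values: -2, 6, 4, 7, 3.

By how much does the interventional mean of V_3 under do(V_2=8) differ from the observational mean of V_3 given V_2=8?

Every unit gets V_2=8 under the intervention. V_3 values become 2, 10, 8, 11, 7; E[V_3|do(V_2=8)] = 7.6.
E[V_3|V_2=8] averages over only the 4 units with V_2=8 (V_1 = 6, 4, 7, 3): V_3 = 10, 8, 11, 7, mean 9.
Difference = 7.6 − 9 = -1.4.

-1.4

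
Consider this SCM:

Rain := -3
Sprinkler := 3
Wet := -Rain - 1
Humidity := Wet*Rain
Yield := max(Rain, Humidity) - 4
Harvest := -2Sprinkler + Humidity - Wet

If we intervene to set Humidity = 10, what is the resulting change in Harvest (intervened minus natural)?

16

Under do(Humidity=10), the mechanism Humidity := Wet*Rain is discarded; Humidity is fixed at 10.
Wet = -Rain - 1  [with Rain=-3]  = 2
Harvest = -2Sprinkler + Humidity - Wet  [with Sprinkler=3, Humidity=10, Wet=2]  = 2
Without intervention: Wet = -Rain - 1  [with Rain=-3]  = 2; Humidity = Wet*Rain  [with Wet=2, Rain=-3]  = -6; Harvest = -2Sprinkler + Humidity - Wet  [with Sprinkler=3, Humidity=-6, Wet=2]  = -14.
Change = 2 − (-14) = 16.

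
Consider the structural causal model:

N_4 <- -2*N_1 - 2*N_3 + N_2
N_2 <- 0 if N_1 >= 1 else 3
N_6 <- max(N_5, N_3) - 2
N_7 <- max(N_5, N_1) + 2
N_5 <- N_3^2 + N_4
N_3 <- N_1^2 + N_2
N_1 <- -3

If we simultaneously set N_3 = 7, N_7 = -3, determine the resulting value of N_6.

Under do(N_3 = 7, N_7 = -3), each intervened variable's structural equation is replaced by its fixed value.
N_2 = 0 if N_1 >= 1 else 3  [with N_1=-3]  = 3
N_4 = -2*N_1 - 2*N_3 + N_2  [with N_1=-3, N_3=7, N_2=3]  = -5
N_5 = N_3^2 + N_4  [with N_3=7, N_4=-5]  = 44
N_6 = max(N_5, N_3) - 2  [with N_5=44, N_3=7]  = 42

42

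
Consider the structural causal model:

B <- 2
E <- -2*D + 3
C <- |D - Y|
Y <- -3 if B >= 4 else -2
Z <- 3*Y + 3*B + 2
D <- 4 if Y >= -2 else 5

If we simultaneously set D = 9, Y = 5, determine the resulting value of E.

-15

The joint intervention fixes D = 9, Y = 5, removing each variable's own equation.
E = -2*D + 3  [with D=9]  = -15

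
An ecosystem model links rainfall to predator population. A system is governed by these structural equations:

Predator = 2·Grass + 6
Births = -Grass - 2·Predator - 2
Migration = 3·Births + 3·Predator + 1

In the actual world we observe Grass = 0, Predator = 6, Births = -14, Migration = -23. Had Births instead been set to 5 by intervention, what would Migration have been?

The intervention breaks the incoming arrows to Births: Births = -Grass - 2·Predator - 2 no longer applies, and Births = 5.
Predator = 2·Grass + 6  [with Grass=0]  = 6
Migration = 3·Births + 3·Predator + 1  [with Births=5, Predator=6]  = 34

34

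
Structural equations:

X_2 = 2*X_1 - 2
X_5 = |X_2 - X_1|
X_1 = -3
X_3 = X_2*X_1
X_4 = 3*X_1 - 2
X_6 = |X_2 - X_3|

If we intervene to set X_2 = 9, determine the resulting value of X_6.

36

Under do(X_2=9), the mechanism X_2 = 2*X_1 - 2 is discarded; X_2 is fixed at 9.
X_3 = X_2*X_1  [with X_2=9, X_1=-3]  = -27
X_6 = |X_2 - X_3|  [with X_2=9, X_3=-27]  = 36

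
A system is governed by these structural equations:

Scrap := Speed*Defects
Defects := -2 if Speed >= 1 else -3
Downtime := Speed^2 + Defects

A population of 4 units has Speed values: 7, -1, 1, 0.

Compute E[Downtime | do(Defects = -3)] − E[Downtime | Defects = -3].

12.25

The intervention sets Defects=-3 in all 4 units regardless of Speed. Recomputing Downtime per unit gives 46, -2, -2, -3; average 9.75.
Conditioning on Defects=-3 selects the 2 unit(s) with Speed ∈ {-1, 0}. Their Downtime values: -2, -3. Mean = -2.5.
Difference = 9.75 − (-2.5) = 12.25.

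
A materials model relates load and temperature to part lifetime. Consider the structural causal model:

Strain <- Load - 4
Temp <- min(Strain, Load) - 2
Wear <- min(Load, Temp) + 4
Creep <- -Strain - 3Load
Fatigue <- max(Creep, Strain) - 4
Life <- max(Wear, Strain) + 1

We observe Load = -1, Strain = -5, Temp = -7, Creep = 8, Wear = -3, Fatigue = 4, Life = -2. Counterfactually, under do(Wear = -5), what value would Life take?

-4

Under do(Wear=-5), the mechanism Wear <- min(Load, Temp) + 4 is discarded; Wear is fixed at -5.
Strain = Load - 4  [with Load=-1]  = -5
Life = max(Wear, Strain) + 1  [with Wear=-5, Strain=-5]  = -4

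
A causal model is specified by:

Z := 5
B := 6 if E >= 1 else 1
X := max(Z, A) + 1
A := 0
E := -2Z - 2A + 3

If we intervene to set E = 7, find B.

6

do(E=7) replaces the equation E := -2Z - 2A + 3 with the constant E = 7.
B = 6 if E >= 1 else 1  [with E=7]  = 6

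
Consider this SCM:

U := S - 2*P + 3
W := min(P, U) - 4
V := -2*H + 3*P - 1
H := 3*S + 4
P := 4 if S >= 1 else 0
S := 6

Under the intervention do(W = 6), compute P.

do(W=6) replaces the equation W := min(P, U) - 4 with the constant W = 6.
P is not downstream of the intervention, so its value is determined by the original equations.
P = 4 if S >= 1 else 0  [with S=6]  = 4

4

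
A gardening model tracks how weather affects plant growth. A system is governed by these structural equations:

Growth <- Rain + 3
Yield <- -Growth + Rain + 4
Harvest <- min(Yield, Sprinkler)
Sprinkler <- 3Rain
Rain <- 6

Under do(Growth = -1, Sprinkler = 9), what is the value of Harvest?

Setting Growth = -1, Sprinkler = 9 by intervention discards those variables' equations.
Yield = -Growth + Rain + 4  [with Growth=-1, Rain=6]  = 11
Harvest = min(Yield, Sprinkler)  [with Yield=11, Sprinkler=9]  = 9

9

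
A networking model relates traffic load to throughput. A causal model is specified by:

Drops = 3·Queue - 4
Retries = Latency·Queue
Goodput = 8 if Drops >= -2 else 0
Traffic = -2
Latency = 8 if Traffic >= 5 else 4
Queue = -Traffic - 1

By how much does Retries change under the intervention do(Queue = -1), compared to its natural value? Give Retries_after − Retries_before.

-8

do(Queue=-1) replaces the equation Queue = -Traffic - 1 with the constant Queue = -1.
Latency = 8 if Traffic >= 5 else 4  [with Traffic=-2]  = 4
Retries = Latency·Queue  [with Latency=4, Queue=-1]  = -4
Without intervention: Latency = 8 if Traffic >= 5 else 4  [with Traffic=-2]  = 4; Queue = -Traffic - 1  [with Traffic=-2]  = 1; Retries = Latency·Queue  [with Latency=4, Queue=1]  = 4.
Change = -4 − 4 = -8.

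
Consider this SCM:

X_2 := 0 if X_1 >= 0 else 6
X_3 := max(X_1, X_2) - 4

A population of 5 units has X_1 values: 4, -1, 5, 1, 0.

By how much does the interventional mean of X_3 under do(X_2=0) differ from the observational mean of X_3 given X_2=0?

Every unit gets X_2=0 under the intervention. X_3 values become 0, -4, 1, -3, -4; E[X_3|do(X_2=0)] = -2.
Observing X_2=0 restricts to units where X_2's equation naturally yields 0: X_1 ∈ {4, 5, 1, 0}. In that subpopulation X_3 = 0, 1, -3, -4, mean -1.5.
Difference = -2 − (-1.5) = -0.5.

-0.5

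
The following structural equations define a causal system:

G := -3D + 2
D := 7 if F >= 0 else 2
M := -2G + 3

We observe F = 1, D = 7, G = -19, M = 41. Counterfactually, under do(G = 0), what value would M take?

3

The intervention breaks the incoming arrows to G: G := -3D + 2 no longer applies, and G = 0.
M = -2G + 3  [with G=0]  = 3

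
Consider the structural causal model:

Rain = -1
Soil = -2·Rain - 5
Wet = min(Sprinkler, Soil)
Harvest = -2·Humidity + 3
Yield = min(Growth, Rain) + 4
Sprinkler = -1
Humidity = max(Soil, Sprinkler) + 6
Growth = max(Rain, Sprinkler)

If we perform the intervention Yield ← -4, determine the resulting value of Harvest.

-7

do(Yield=-4) replaces the equation Yield = min(Growth, Rain) + 4 with the constant Yield = -4.
Harvest is not downstream of the intervention, so its value is determined by the original equations.
Soil = -2·Rain - 5  [with Rain=-1]  = -3
Humidity = max(Soil, Sprinkler) + 6  [with Soil=-3, Sprinkler=-1]  = 5
Harvest = -2·Humidity + 3  [with Humidity=5]  = -7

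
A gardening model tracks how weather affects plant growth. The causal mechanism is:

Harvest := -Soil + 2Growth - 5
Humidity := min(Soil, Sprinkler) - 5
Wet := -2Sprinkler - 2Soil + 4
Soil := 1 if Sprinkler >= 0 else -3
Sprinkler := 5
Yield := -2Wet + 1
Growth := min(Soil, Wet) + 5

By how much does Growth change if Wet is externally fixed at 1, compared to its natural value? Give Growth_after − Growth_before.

The intervention breaks the incoming arrows to Wet: Wet := -2Sprinkler - 2Soil + 4 no longer applies, and Wet = 1.
Soil = 1 if Sprinkler >= 0 else -3  [with Sprinkler=5]  = 1
Growth = min(Soil, Wet) + 5  [with Soil=1, Wet=1]  = 6
Without intervention: Soil = 1 if Sprinkler >= 0 else -3  [with Sprinkler=5]  = 1; Wet = -2Sprinkler - 2Soil + 4  [with Sprinkler=5, Soil=1]  = -8; Growth = min(Soil, Wet) + 5  [with Soil=1, Wet=-8]  = -3.
Change = 6 − (-3) = 9.

9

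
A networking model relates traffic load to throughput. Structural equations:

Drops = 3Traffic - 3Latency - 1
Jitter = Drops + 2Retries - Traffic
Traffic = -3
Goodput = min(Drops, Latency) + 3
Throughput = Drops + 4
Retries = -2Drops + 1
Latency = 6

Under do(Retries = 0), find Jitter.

-25

Intervening sets Retries = 0 and removes its equation (Retries = -2Drops + 1).
Drops = 3Traffic - 3Latency - 1  [with Traffic=-3, Latency=6]  = -28
Jitter = Drops + 2Retries - Traffic  [with Drops=-28, Retries=0, Traffic=-3]  = -25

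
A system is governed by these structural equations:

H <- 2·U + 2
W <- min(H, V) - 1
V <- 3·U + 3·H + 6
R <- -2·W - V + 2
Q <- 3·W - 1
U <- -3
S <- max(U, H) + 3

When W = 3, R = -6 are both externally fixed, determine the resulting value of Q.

Under do(W = 3, R = -6), each intervened variable's structural equation is replaced by its fixed value.
Q = 3·W - 1  [with W=3]  = 8

8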